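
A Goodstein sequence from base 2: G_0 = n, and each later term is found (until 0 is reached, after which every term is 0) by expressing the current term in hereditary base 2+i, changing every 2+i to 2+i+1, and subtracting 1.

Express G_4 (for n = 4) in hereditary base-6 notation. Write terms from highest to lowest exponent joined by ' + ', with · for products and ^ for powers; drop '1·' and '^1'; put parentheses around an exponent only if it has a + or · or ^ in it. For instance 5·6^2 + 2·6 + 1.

G_0=4  [base 2] 2^2  →[2↦3]→  3^3 = 27  −1 ⇒ G_1=26
G_1=26  [base 3] 2·3^2 + 2·3 + 2  →[3↦4]→  2·4^2 + 2·4 + 2 = 42  −1 ⇒ G_2=41
G_2=41  [base 4] 2·4^2 + 2·4 + 1  →[4↦5]→  2·5^2 + 2·5 + 1 = 61  −1 ⇒ G_3=60
G_3=60  [base 5] 2·5^2 + 2·5  →[5↦6]→  2·6^2 + 2·6 = 84  −1 ⇒ G_4=83

2·6^2 + 6 + 5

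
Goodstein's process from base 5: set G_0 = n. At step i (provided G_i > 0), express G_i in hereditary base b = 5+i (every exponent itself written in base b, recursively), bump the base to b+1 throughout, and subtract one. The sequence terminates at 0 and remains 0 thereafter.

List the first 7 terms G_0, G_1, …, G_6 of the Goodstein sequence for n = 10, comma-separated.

[0] 10 ≡ 2·5 (base 5). Lift 6: 12. −1: 11.
[1] 11 ≡ 6 + 5 (base 6). Lift 7: 12. −1: 11.
[2] 11 ≡ 7 + 4 (base 7). Lift 8: 12. −1: 11.
[3] 11 ≡ 8 + 3 (base 8). Lift 9: 12. −1: 11.
[4] 11 ≡ 9 + 2 (base 9). Lift 10: 12. −1: 11.
[5] 11 ≡ 10 + 1 (base 10). Lift 11: 12. −1: 11.

10, 11, 11, 11, 11, 11, 11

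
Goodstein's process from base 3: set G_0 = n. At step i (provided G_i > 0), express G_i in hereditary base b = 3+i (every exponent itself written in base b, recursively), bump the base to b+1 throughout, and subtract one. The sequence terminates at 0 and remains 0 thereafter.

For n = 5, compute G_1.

5

G_0=5  [base 3] 3 + 2  →[3↦4]→  4 + 2 = 6  −1 ⇒ G_1=5
G_1=5  [base 4] 4 + 1  →[4↦5]→  5 + 1 = 6  −1 ⇒ G_2=5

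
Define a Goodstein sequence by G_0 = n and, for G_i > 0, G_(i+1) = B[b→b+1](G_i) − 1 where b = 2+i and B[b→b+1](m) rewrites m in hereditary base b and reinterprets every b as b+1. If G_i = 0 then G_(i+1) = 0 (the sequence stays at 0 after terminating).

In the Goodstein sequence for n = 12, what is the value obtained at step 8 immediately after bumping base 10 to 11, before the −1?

G_0 = 12. HB_2(12) = 2^(2 + 1) + 2^2. Bump = 108. G_1 = 107.
G_1 = 107. HB_3(107) = 3^(3 + 1) + 2·3^2 + 2·3 + 2. Bump = 1066. G_2 = 1065.
G_2 = 1065. HB_4(1065) = 4^(4 + 1) + 2·4^2 + 2·4 + 1. Bump = 15686. G_3 = 15685.
G_3 = 15685. HB_5(15685) = 5^(5 + 1) + 2·5^2 + 2·5. Bump = 280020. G_4 = 280019.
G_4 = 280019. HB_6(280019) = 6^(6 + 1) + 2·6^2 + 6 + 5. Bump = 5764911. G_5 = 5764910.
G_5 = 5764910. HB_7(5764910) = 7^(7 + 1) + 2·7^2 + 7 + 4. Bump = 134217868. G_6 = 134217867.
G_6 = 134217867. HB_8(134217867) = 8^(8 + 1) + 2·8^2 + 8 + 3. Bump = 3486784575. G_7 = 3486784574.
G_7 = 3486784574. HB_9(3486784574) = 9^(9 + 1) + 2·9^2 + 9 + 2. Bump = 100000000212. G_8 = 100000000211.

3138428376975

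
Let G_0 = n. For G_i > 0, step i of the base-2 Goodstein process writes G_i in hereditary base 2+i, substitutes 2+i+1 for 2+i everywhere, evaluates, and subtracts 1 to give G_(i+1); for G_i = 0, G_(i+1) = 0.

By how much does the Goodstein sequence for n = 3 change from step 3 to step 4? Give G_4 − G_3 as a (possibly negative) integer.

-1

(0) 3|_2 = 2 + 1 ↦ 3 + 1|_3 = 4 ⇒ 3
(1) 3|_3 = 3 ↦ 4|_4 = 4 ⇒ 3
(2) 3|_4 = 3 ↦ 3|_5 = 3 ⇒ 2
(3) 2|_5 = 2 ↦ 2|_6 = 2 ⇒ 1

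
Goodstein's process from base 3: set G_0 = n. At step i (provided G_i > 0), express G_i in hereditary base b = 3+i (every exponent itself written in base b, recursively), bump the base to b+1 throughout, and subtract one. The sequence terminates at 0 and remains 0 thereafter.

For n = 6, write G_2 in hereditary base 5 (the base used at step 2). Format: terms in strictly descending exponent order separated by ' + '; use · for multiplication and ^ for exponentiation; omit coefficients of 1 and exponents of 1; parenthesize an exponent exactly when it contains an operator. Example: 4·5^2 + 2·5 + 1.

5 + 2

base 3: 6 = 2·3; at 4: 2·4 = 8; next = 7
base 4: 7 = 4 + 3; at 5: 5 + 3 = 8; next = 7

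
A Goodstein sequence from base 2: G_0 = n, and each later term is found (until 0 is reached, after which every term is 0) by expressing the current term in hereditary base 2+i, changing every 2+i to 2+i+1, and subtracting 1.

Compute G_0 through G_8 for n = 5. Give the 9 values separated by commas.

5, 27, 255, 467, 775, 1197, 1751, 2454, 3325

i=0: 5 = 2^2 + 1 (b=2); 2→3: 3^3 + 1 = 28; 28−1 = 27
i=1: 27 = 3^3 (b=3); 3→4: 4^4 = 256; 256−1 = 255
i=2: 255 = 3·4^3 + 3·4^2 + 3·4 + 3 (b=4); 4→5: 3·5^3 + 3·5^2 + 3·5 + 3 = 468; 468−1 = 467
i=3: 467 = 3·5^3 + 3·5^2 + 3·5 + 2 (b=5); 5→6: 3·6^3 + 3·6^2 + 3·6 + 2 = 776; 776−1 = 775
i=4: 775 = 3·6^3 + 3·6^2 + 3·6 + 1 (b=6); 6→7: 3·7^3 + 3·7^2 + 3·7 + 1 = 1198; 1198−1 = 1197
i=5: 1197 = 3·7^3 + 3·7^2 + 3·7 (b=7); 7→8: 3·8^3 + 3·8^2 + 3·8 = 1752; 1752−1 = 1751
i=6: 1751 = 3·8^3 + 3·8^2 + 2·8 + 7 (b=8); 8→9: 3·9^3 + 3·9^2 + 2·9 + 7 = 2455; 2455−1 = 2454
i=7: 2454 = 3·9^3 + 3·9^2 + 2·9 + 6 (b=9); 9→10: 3·10^3 + 3·10^2 + 2·10 + 6 = 3326; 3326−1 = 3325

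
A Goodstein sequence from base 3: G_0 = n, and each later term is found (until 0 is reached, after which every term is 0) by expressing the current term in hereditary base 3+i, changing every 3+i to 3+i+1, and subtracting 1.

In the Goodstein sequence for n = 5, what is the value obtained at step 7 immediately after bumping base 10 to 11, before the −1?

(0) 5|_3 = 3 + 2 ↦ 4 + 2|_4 = 6 ⇒ 5
(1) 5|_4 = 4 + 1 ↦ 5 + 1|_5 = 6 ⇒ 5
(2) 5|_5 = 5 ↦ 6|_6 = 6 ⇒ 5
(3) 5|_6 = 5 ↦ 5|_7 = 5 ⇒ 4
(4) 4|_7 = 4 ↦ 4|_8 = 4 ⇒ 3
(5) 3|_8 = 3 ↦ 3|_9 = 3 ⇒ 2
(6) 2|_9 = 2 ↦ 2|_10 = 2 ⇒ 1
(7) 1|_10 = 1 ↦ 1|_11 = 1 ⇒ 0

1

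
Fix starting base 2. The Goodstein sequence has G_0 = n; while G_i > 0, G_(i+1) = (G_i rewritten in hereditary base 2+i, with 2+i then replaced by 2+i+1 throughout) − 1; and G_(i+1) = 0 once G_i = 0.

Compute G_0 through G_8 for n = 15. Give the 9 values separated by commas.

15 —HB2→ 2^(2 + 1) + 2^2 + 2 + 1 —bump→ 3^(3 + 1) + 3^3 + 3 + 1 = 112 —(−1)→ 111
111 —HB3→ 3^(3 + 1) + 3^3 + 3 —bump→ 4^(4 + 1) + 4^4 + 4 = 1284 —(−1)→ 1283
1283 —HB4→ 4^(4 + 1) + 4^4 + 3 —bump→ 5^(5 + 1) + 5^5 + 3 = 18753 —(−1)→ 18752
18752 —HB5→ 5^(5 + 1) + 5^5 + 2 —bump→ 6^(6 + 1) + 6^6 + 2 = 326594 —(−1)→ 326593
326593 —HB6→ 6^(6 + 1) + 6^6 + 1 —bump→ 7^(7 + 1) + 7^7 + 1 = 6588345 —(−1)→ 6588344
6588344 —HB7→ 7^(7 + 1) + 7^7 —bump→ 8^(8 + 1) + 8^8 = 150994944 —(−1)→ 150994943
150994943 —HB8→ 8^(8 + 1) + 7·8^7 + 7·8^6 + 7·8^5 + 7·8^4 + 7·8^3 + 7·8^2 + 7·8 + 7 —bump→ 9^(9 + 1) + 7·9^7 + 7·9^6 + 7·9^5 + 7·9^4 + 7·9^3 + 7·9^2 + 7·9 + 7 = 3524450281 —(−1)→ 3524450280
3524450280 —HB9→ 9^(9 + 1) + 7·9^7 + 7·9^6 + 7·9^5 + 7·9^4 + 7·9^3 + 7·9^2 + 7·9 + 6 —bump→ 10^(10 + 1) + 7·10^7 + 7·10^6 + 7·10^5 + 7·10^4 + 7·10^3 + 7·10^2 + 7·10 + 6 = 100077777776 —(−1)→ 100077777775

15, 111, 1283, 18752, 326593, 6588344, 150994943, 3524450280, 100077777775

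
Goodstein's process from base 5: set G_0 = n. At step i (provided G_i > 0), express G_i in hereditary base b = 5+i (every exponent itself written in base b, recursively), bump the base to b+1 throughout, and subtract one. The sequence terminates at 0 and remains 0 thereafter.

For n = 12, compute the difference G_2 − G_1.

G_0=12  [base 5] 2·5 + 2  →[5↦6]→  2·6 + 2 = 14  −1 ⇒ G_1=13
G_1=13  [base 6] 2·6 + 1  →[6↦7]→  2·7 + 1 = 15  −1 ⇒ G_2=14

1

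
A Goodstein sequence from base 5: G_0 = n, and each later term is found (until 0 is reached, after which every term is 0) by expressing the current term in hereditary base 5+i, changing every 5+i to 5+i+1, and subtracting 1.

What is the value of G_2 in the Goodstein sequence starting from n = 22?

G_0=22  [base 5] 4·5 + 2  →[5↦6]→  4·6 + 2 = 26  −1 ⇒ G_1=25
G_1=25  [base 6] 4·6 + 1  →[6↦7]→  4·7 + 1 = 29  −1 ⇒ G_2=28
G_2=28  [base 7] 4·7  →[7↦8]→  4·8 = 32  −1 ⇒ G_3=31

28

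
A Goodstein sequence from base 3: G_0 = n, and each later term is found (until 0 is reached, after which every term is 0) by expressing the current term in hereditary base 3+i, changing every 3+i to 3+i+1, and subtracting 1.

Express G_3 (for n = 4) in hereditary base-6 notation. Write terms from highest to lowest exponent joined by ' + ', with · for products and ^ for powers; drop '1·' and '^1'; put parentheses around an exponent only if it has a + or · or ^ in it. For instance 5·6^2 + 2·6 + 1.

[0] 4 ≡ 3 + 1 (base 3). Lift 4: 5. −1: 4.
[1] 4 ≡ 4 (base 4). Lift 5: 5. −1: 4.
[2] 4 ≡ 4 (base 5). Lift 6: 4. −1: 3.
[3] 3 ≡ 3 (base 6). Lift 7: 3. −1: 2.

3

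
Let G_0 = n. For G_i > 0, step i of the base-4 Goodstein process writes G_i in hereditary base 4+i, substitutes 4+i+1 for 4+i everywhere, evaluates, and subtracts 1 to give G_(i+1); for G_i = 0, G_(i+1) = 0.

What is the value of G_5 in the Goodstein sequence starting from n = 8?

G_0=8  [base 4] 2·4  →[4↦5]→  2·5 = 10  −1 ⇒ G_1=9
G_1=9  [base 5] 5 + 4  →[5↦6]→  6 + 4 = 10  −1 ⇒ G_2=9
G_2=9  [base 6] 6 + 3  →[6↦7]→  7 + 3 = 10  −1 ⇒ G_3=9
G_3=9  [base 7] 7 + 2  →[7↦8]→  8 + 2 = 10  −1 ⇒ G_4=9
G_4=9  [base 8] 8 + 1  →[8↦9]→  9 + 1 = 10  −1 ⇒ G_5=9
G_5=9  [base 9] 9  →[9↦10]→  10 = 10  −1 ⇒ G_6=9

9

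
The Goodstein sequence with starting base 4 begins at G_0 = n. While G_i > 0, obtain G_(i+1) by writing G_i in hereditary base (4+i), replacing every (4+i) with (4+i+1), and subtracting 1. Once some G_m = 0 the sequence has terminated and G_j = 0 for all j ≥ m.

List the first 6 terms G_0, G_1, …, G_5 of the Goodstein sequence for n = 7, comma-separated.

7, 7, 7, 7, 7, 6

base 4: 7 = 4 + 3; at 5: 5 + 3 = 8; next = 7
base 5: 7 = 5 + 2; at 6: 6 + 2 = 8; next = 7
base 6: 7 = 6 + 1; at 7: 7 + 1 = 8; next = 7
base 7: 7 = 7; at 8: 8 = 8; next = 7
base 8: 7 = 7; at 9: 7 = 7; next = 6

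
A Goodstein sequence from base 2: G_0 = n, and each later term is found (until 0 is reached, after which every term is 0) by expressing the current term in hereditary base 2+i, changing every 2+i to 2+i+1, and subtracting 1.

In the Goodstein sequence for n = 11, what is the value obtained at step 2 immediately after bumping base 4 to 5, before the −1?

step 0: 11 = 2^(2 + 1) + 2 + 1; sub 3 for 2: 3^(3 + 1) + 3 + 1; = 85; G_1 = 85−1 = 84
step 1: 84 = 3^(3 + 1) + 3; sub 4 for 3: 4^(4 + 1) + 4; = 1028; G_2 = 1028−1 = 1027
step 2: 1027 = 4^(4 + 1) + 3; sub 5 for 4: 5^(5 + 1) + 3; = 15628; G_3 = 15628−1 = 15627

15628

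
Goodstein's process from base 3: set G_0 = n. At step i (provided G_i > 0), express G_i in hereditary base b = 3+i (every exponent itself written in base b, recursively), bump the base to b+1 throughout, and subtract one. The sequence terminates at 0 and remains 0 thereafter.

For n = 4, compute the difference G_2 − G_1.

base 3: 4 = 3 + 1; at 4: 4 + 1 = 5; next = 4
base 4: 4 = 4; at 5: 5 = 5; next = 4

0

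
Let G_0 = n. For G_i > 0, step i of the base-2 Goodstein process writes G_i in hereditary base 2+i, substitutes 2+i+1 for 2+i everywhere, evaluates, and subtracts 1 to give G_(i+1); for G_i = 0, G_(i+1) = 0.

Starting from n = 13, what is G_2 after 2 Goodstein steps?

1279

[0] 13 ≡ 2^(2 + 1) + 2^2 + 1 (base 2). Lift 3: 109. −1: 108.
[1] 108 ≡ 3^(3 + 1) + 3^3 (base 3). Lift 4: 1280. −1: 1279.
[2] 1279 ≡ 4^(4 + 1) + 3·4^3 + 3·4^2 + 3·4 + 3 (base 4). Lift 5: 16093. −1: 16092.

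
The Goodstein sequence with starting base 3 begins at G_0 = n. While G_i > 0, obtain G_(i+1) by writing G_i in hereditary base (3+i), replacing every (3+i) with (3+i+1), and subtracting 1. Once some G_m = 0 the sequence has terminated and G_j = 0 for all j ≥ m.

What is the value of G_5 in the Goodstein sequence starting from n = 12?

G_0 = 12. HB_3(12) = 3^2 + 3. Bump = 20. G_1 = 19.
G_1 = 19. HB_4(19) = 4^2 + 3. Bump = 28. G_2 = 27.
G_2 = 27. HB_5(27) = 5^2 + 2. Bump = 38. G_3 = 37.
G_3 = 37. HB_6(37) = 6^2 + 1. Bump = 50. G_4 = 49.
G_4 = 49. HB_7(49) = 7^2. Bump = 64. G_5 = 63.

63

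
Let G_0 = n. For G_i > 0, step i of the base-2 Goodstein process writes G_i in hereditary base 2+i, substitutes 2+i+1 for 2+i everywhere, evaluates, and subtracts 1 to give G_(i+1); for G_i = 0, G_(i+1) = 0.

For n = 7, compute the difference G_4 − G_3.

43530

[0] 7 ≡ 2^2 + 2 + 1 (base 2). Lift 3: 31. −1: 30.
[1] 30 ≡ 3^3 + 3 (base 3). Lift 4: 260. −1: 259.
[2] 259 ≡ 4^4 + 3 (base 4). Lift 5: 3128. −1: 3127.
[3] 3127 ≡ 5^5 + 2 (base 5). Lift 6: 46658. −1: 46657.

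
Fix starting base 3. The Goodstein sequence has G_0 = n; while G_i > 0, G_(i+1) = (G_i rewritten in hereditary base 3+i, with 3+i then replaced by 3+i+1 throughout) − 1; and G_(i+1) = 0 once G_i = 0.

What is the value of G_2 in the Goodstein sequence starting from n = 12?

27

12 —HB3→ 3^2 + 3 —bump→ 4^2 + 4 = 20 —(−1)→ 19
19 —HB4→ 4^2 + 3 —bump→ 5^2 + 3 = 28 —(−1)→ 27
27 —HB5→ 5^2 + 2 —bump→ 6^2 + 2 = 38 —(−1)→ 37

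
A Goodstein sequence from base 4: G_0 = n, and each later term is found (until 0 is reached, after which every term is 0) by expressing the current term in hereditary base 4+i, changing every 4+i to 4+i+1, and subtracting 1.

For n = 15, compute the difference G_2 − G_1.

15 —HB4→ 3·4 + 3 —bump→ 3·5 + 3 = 18 —(−1)→ 17
17 —HB5→ 3·5 + 2 —bump→ 3·6 + 2 = 20 —(−1)→ 19

2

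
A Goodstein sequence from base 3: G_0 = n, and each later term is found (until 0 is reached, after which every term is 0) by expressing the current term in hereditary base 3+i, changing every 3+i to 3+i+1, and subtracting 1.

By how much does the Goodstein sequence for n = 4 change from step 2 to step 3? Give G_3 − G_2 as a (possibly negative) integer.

i=0: 4 = 3 + 1 (b=3); 3→4: 4 + 1 = 5; 5−1 = 4
i=1: 4 = 4 (b=4); 4→5: 5 = 5; 5−1 = 4
i=2: 4 = 4 (b=5); 5→6: 4 = 4; 4−1 = 3

-1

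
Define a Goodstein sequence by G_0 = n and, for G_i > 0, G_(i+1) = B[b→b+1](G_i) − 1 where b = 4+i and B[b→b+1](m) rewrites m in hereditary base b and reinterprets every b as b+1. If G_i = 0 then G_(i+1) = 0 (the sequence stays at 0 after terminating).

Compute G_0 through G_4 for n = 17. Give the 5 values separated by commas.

17, 25, 35, 39, 43

i=0: 17 = 4^2 + 1 (b=4); 4→5: 5^2 + 1 = 26; 26−1 = 25
i=1: 25 = 5^2 (b=5); 5→6: 6^2 = 36; 36−1 = 35
i=2: 35 = 5·6 + 5 (b=6); 6→7: 5·7 + 5 = 40; 40−1 = 39
i=3: 39 = 5·7 + 4 (b=7); 7→8: 5·8 + 4 = 44; 44−1 = 43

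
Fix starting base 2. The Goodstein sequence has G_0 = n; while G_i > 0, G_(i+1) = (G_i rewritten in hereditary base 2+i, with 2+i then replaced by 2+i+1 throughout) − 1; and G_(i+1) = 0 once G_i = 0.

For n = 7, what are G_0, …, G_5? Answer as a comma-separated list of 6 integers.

[0] 7 ≡ 2^2 + 2 + 1 (base 2). Lift 3: 31. −1: 30.
[1] 30 ≡ 3^3 + 3 (base 3). Lift 4: 260. −1: 259.
[2] 259 ≡ 4^4 + 3 (base 4). Lift 5: 3128. −1: 3127.
[3] 3127 ≡ 5^5 + 2 (base 5). Lift 6: 46658. −1: 46657.
[4] 46657 ≡ 6^6 + 1 (base 6). Lift 7: 823544. −1: 823543.

7, 30, 259, 3127, 46657, 823543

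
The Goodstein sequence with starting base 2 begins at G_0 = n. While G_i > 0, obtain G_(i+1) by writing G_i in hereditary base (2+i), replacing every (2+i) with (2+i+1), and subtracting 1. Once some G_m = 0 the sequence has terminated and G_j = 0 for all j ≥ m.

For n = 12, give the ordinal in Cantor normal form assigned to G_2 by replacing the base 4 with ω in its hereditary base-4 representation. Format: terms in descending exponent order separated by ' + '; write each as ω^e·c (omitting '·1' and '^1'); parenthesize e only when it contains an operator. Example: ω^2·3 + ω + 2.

ω^(ω + 1) + ω^2·2 + ω·2 + 1

G_0 = 12. HB_2(12) = 2^(2 + 1) + 2^2. Bump = 108. G_1 = 107.
G_1 = 107. HB_3(107) = 3^(3 + 1) + 2·3^2 + 2·3 + 2. Bump = 1066. G_2 = 1065.
G_2 = 1065. HB_4(1065) = 4^(4 + 1) + 2·4^2 + 2·4 + 1. Bump = 15686. G_3 = 15685.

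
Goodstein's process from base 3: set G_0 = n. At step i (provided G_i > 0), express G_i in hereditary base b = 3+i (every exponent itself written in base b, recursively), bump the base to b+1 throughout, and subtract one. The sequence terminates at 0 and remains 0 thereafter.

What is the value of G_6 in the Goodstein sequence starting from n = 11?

47

(0) 11|_3 = 3^2 + 2 ↦ 4^2 + 2|_4 = 18 ⇒ 17
(1) 17|_4 = 4^2 + 1 ↦ 5^2 + 1|_5 = 26 ⇒ 25
(2) 25|_5 = 5^2 ↦ 6^2|_6 = 36 ⇒ 35
(3) 35|_6 = 5·6 + 5 ↦ 5·7 + 5|_7 = 40 ⇒ 39
(4) 39|_7 = 5·7 + 4 ↦ 5·8 + 4|_8 = 44 ⇒ 43
(5) 43|_8 = 5·8 + 3 ↦ 5·9 + 3|_9 = 48 ⇒ 47
(6) 47|_9 = 5·9 + 2 ↦ 5·10 + 2|_10 = 52 ⇒ 51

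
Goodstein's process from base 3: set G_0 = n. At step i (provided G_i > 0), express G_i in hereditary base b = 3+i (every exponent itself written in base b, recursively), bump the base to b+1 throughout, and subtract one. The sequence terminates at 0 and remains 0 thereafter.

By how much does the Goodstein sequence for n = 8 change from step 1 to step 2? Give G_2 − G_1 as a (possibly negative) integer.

G_0 = 8. HB_3(8) = 2·3 + 2. Bump = 10. G_1 = 9.
G_1 = 9. HB_4(9) = 2·4 + 1. Bump = 11. G_2 = 10.

1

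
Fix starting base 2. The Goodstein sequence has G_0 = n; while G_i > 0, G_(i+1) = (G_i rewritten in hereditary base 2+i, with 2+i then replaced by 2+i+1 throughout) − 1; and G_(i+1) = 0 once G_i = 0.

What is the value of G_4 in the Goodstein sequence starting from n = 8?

(0) 8|_2 = 2^(2 + 1) ↦ 3^(3 + 1)|_3 = 81 ⇒ 80
(1) 80|_3 = 2·3^3 + 2·3^2 + 2·3 + 2 ↦ 2·4^4 + 2·4^2 + 2·4 + 2|_4 = 554 ⇒ 553
(2) 553|_4 = 2·4^4 + 2·4^2 + 2·4 + 1 ↦ 2·5^5 + 2·5^2 + 2·5 + 1|_5 = 6311 ⇒ 6310
(3) 6310|_5 = 2·5^5 + 2·5^2 + 2·5 ↦ 2·6^6 + 2·6^2 + 2·6|_6 = 93396 ⇒ 93395
(4) 93395|_6 = 2·6^6 + 2·6^2 + 6 + 5 ↦ 2·7^7 + 2·7^2 + 7 + 5|_7 = 1647196 ⇒ 1647195

93395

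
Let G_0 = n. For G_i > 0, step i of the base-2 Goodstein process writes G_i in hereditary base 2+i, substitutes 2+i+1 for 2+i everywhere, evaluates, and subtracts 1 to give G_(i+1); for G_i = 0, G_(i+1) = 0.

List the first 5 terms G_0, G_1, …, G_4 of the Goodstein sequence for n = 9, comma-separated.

9, 81, 1023, 9842, 140743

G_0 = 9. HB_2(9) = 2^(2 + 1) + 1. Bump = 82. G_1 = 81.
G_1 = 81. HB_3(81) = 3^(3 + 1). Bump = 1024. G_2 = 1023.
G_2 = 1023. HB_4(1023) = 3·4^4 + 3·4^3 + 3·4^2 + 3·4 + 3. Bump = 9843. G_3 = 9842.
G_3 = 9842. HB_5(9842) = 3·5^5 + 3·5^3 + 3·5^2 + 3·5 + 2. Bump = 140744. G_4 = 140743.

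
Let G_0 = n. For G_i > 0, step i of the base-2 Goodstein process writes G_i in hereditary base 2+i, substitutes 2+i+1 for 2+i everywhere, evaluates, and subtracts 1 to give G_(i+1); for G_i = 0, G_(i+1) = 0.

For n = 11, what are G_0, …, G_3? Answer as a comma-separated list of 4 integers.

11, 84, 1027, 15627

[0] 11 ≡ 2^(2 + 1) + 2 + 1 (base 2). Lift 3: 85. −1: 84.
[1] 84 ≡ 3^(3 + 1) + 3 (base 3). Lift 4: 1028. −1: 1027.
[2] 1027 ≡ 4^(4 + 1) + 3 (base 4). Lift 5: 15628. −1: 15627.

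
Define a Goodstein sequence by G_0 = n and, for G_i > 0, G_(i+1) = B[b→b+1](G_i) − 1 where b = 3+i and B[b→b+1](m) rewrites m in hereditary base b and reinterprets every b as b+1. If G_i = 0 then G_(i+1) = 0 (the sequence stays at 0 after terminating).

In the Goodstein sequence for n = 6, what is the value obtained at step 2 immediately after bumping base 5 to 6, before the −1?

8

G_0 = 6. HB_3(6) = 2·3. Bump = 8. G_1 = 7.
G_1 = 7. HB_4(7) = 4 + 3. Bump = 8. G_2 = 7.
G_2 = 7. HB_5(7) = 5 + 2. Bump = 8. G_3 = 7.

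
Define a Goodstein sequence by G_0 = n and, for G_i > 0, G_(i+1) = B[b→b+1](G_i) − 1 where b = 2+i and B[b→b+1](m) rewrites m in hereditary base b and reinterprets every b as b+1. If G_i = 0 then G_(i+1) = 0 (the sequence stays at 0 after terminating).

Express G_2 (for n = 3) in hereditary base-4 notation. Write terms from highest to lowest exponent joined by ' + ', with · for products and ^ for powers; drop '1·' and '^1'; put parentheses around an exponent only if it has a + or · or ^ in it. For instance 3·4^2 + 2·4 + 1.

3

[0] 3 ≡ 2 + 1 (base 2). Lift 3: 4. −1: 3.
[1] 3 ≡ 3 (base 3). Lift 4: 4. −1: 3.
[2] 3 ≡ 3 (base 4). Lift 5: 3. −1: 2.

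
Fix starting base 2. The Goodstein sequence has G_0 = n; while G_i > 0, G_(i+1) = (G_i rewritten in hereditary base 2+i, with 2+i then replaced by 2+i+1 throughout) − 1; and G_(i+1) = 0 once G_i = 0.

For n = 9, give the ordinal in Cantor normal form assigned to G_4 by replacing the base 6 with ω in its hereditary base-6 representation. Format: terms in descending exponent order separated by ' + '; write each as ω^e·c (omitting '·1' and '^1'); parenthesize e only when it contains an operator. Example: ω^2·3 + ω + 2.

[0] 9 ≡ 2^(2 + 1) + 1 (base 2). Lift 3: 82. −1: 81.
[1] 81 ≡ 3^(3 + 1) (base 3). Lift 4: 1024. −1: 1023.
[2] 1023 ≡ 3·4^4 + 3·4^3 + 3·4^2 + 3·4 + 3 (base 4). Lift 5: 9843. −1: 9842.
[3] 9842 ≡ 3·5^5 + 3·5^3 + 3·5^2 + 3·5 + 2 (base 5). Lift 6: 140744. −1: 140743.
[4] 140743 ≡ 3·6^6 + 3·6^3 + 3·6^2 + 3·6 + 1 (base 6). Lift 7: 2471827. −1: 2471826.

ω^ω·3 + ω^3·3 + ω^2·3 + ω·3 + 1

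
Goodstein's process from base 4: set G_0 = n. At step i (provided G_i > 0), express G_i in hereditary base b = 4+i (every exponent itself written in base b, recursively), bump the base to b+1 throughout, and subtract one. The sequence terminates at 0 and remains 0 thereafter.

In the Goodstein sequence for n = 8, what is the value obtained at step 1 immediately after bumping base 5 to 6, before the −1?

base 4: 8 = 2·4; at 5: 2·5 = 10; next = 9
base 5: 9 = 5 + 4; at 6: 6 + 4 = 10; next = 9

10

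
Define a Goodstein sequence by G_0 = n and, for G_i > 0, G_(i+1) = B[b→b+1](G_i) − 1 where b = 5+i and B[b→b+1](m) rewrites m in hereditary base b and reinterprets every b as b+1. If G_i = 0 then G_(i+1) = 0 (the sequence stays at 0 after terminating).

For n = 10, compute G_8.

base 5: 10 = 2·5; at 6: 2·6 = 12; next = 11
base 6: 11 = 6 + 5; at 7: 7 + 5 = 12; next = 11
base 7: 11 = 7 + 4; at 8: 8 + 4 = 12; next = 11
base 8: 11 = 8 + 3; at 9: 9 + 3 = 12; next = 11
base 9: 11 = 9 + 2; at 10: 10 + 2 = 12; next = 11
base 10: 11 = 10 + 1; at 11: 11 + 1 = 12; next = 11
base 11: 11 = 11; at 12: 12 = 12; next = 11
base 12: 11 = 11; at 13: 11 = 11; next = 10
base 13: 10 = 10; at 14: 10 = 10; next = 9

10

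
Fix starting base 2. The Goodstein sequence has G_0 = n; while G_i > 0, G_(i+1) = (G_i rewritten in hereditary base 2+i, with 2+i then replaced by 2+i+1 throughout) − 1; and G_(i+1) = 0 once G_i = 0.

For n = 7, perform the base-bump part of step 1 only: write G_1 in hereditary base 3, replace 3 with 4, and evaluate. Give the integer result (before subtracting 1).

i=0: 7 = 2^2 + 2 + 1 (b=2); 2→3: 3^3 + 3 + 1 = 31; 31−1 = 30
i=1: 30 = 3^3 + 3 (b=3); 3→4: 4^4 + 4 = 260; 260−1 = 259

260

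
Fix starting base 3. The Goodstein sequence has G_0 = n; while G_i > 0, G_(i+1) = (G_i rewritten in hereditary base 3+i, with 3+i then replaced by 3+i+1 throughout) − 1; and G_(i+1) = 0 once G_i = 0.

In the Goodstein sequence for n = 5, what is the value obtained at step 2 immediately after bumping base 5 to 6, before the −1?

[0] 5 ≡ 3 + 2 (base 3). Lift 4: 6. −1: 5.
[1] 5 ≡ 4 + 1 (base 4). Lift 5: 6. −1: 5.
[2] 5 ≡ 5 (base 5). Lift 6: 6. −1: 5.

6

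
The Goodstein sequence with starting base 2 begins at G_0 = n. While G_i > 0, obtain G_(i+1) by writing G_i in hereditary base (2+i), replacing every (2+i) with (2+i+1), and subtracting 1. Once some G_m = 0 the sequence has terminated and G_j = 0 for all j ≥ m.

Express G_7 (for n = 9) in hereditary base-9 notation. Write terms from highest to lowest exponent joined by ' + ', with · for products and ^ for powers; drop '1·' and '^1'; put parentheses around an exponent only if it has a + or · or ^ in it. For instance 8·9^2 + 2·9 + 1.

3·9^9 + 3·9^3 + 3·9^2 + 2·9 + 6

step 0: 9 = 2^(2 + 1) + 1; sub 3 for 2: 3^(3 + 1) + 1; = 82; G_1 = 82−1 = 81
step 1: 81 = 3^(3 + 1); sub 4 for 3: 4^(4 + 1); = 1024; G_2 = 1024−1 = 1023
step 2: 1023 = 3·4^4 + 3·4^3 + 3·4^2 + 3·4 + 3; sub 5 for 4: 3·5^5 + 3·5^3 + 3·5^2 + 3·5 + 3; = 9843; G_3 = 9843−1 = 9842
step 3: 9842 = 3·5^5 + 3·5^3 + 3·5^2 + 3·5 + 2; sub 6 for 5: 3·6^6 + 3·6^3 + 3·6^2 + 3·6 + 2; = 140744; G_4 = 140744−1 = 140743
step 4: 140743 = 3·6^6 + 3·6^3 + 3·6^2 + 3·6 + 1; sub 7 for 6: 3·7^7 + 3·7^3 + 3·7^2 + 3·7 + 1; = 2471827; G_5 = 2471827−1 = 2471826
step 5: 2471826 = 3·7^7 + 3·7^3 + 3·7^2 + 3·7; sub 8 for 7: 3·8^8 + 3·8^3 + 3·8^2 + 3·8; = 50333400; G_6 = 50333400−1 = 50333399
step 6: 50333399 = 3·8^8 + 3·8^3 + 3·8^2 + 2·8 + 7; sub 9 for 8: 3·9^9 + 3·9^3 + 3·9^2 + 2·9 + 7; = 1162263922; G_7 = 1162263922−1 = 1162263921
step 7: 1162263921 = 3·9^9 + 3·9^3 + 3·9^2 + 2·9 + 6; sub 10 for 9: 3·10^10 + 3·10^3 + 3·10^2 + 2·10 + 6; = 30000003326; G_8 = 30000003326−1 = 30000003325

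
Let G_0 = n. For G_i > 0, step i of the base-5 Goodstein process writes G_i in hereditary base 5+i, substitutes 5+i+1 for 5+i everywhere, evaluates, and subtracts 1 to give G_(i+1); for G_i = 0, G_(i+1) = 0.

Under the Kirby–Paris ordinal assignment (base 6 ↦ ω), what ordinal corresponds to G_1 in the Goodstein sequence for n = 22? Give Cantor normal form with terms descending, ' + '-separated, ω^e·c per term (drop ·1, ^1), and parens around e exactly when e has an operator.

22 —HB5→ 4·5 + 2 —bump→ 4·6 + 2 = 26 —(−1)→ 25
25 —HB6→ 4·6 + 1 —bump→ 4·7 + 1 = 29 —(−1)→ 28

ω·4 + 1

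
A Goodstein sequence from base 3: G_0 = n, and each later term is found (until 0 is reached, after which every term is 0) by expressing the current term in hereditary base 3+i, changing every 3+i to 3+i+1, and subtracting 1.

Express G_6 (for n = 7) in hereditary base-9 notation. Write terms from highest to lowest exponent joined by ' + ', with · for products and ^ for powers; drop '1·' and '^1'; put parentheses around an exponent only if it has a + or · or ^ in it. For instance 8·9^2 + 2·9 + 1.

base 3: 7 = 2·3 + 1; at 4: 2·4 + 1 = 9; next = 8
base 4: 8 = 2·4; at 5: 2·5 = 10; next = 9
base 5: 9 = 5 + 4; at 6: 6 + 4 = 10; next = 9
base 6: 9 = 6 + 3; at 7: 7 + 3 = 10; next = 9
base 7: 9 = 7 + 2; at 8: 8 + 2 = 10; next = 9
base 8: 9 = 8 + 1; at 9: 9 + 1 = 10; next = 9
base 9: 9 = 9; at 10: 10 = 10; next = 9

9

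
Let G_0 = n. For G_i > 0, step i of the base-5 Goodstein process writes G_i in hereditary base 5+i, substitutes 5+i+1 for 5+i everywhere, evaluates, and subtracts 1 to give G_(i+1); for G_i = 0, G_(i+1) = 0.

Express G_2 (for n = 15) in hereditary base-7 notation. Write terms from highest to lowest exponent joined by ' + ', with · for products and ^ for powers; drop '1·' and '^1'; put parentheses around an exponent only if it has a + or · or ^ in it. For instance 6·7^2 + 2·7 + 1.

2·7 + 4

15 —HB5→ 3·5 —bump→ 3·6 = 18 —(−1)→ 17
17 —HB6→ 2·6 + 5 —bump→ 2·7 + 5 = 19 —(−1)→ 18
18 —HB7→ 2·7 + 4 —bump→ 2·8 + 4 = 20 —(−1)→ 19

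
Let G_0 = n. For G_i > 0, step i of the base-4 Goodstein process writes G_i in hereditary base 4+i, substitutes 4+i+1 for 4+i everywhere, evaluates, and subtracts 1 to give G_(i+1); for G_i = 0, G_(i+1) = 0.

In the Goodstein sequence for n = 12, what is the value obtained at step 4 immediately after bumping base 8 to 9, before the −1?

19

G_0 = 12. HB_4(12) = 3·4. Bump = 15. G_1 = 14.
G_1 = 14. HB_5(14) = 2·5 + 4. Bump = 16. G_2 = 15.
G_2 = 15. HB_6(15) = 2·6 + 3. Bump = 17. G_3 = 16.
G_3 = 16. HB_7(16) = 2·7 + 2. Bump = 18. G_4 = 17.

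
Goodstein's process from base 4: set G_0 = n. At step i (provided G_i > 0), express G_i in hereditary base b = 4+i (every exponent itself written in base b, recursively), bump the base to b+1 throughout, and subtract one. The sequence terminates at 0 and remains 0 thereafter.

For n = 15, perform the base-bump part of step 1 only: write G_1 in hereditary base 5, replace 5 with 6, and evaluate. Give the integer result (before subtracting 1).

20

i=0: 15 = 3·4 + 3 (b=4); 4→5: 3·5 + 3 = 18; 18−1 = 17
i=1: 17 = 3·5 + 2 (b=5); 5→6: 3·6 + 2 = 20; 20−1 = 19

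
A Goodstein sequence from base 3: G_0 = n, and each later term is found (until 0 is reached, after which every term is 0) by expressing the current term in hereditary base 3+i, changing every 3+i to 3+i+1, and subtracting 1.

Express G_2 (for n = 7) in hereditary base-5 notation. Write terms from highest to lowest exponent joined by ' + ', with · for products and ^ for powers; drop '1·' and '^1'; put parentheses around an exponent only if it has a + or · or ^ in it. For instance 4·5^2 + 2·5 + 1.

5 + 4

[0] 7 ≡ 2·3 + 1 (base 3). Lift 4: 9. −1: 8.
[1] 8 ≡ 2·4 (base 4). Lift 5: 10. −1: 9.
[2] 9 ≡ 5 + 4 (base 5). Lift 6: 10. −1: 9.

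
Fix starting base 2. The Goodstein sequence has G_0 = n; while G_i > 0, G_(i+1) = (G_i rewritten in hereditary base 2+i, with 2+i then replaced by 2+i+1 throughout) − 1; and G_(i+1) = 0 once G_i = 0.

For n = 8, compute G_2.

553

[0] 8 ≡ 2^(2 + 1) (base 2). Lift 3: 81. −1: 80.
[1] 80 ≡ 2·3^3 + 2·3^2 + 2·3 + 2 (base 3). Lift 4: 554. −1: 553.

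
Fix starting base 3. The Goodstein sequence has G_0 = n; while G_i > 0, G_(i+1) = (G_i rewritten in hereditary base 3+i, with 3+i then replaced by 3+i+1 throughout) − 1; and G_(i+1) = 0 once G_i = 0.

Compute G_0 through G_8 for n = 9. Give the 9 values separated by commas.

base 3: 9 = 3^2; at 4: 4^2 = 16; next = 15
base 4: 15 = 3·4 + 3; at 5: 3·5 + 3 = 18; next = 17
base 5: 17 = 3·5 + 2; at 6: 3·6 + 2 = 20; next = 19
base 6: 19 = 3·6 + 1; at 7: 3·7 + 1 = 22; next = 21
base 7: 21 = 3·7; at 8: 3·8 = 24; next = 23
base 8: 23 = 2·8 + 7; at 9: 2·9 + 7 = 25; next = 24
base 9: 24 = 2·9 + 6; at 10: 2·10 + 6 = 26; next = 25
base 10: 25 = 2·10 + 5; at 11: 2·11 + 5 = 27; next = 26

9, 15, 17, 19, 21, 23, 24, 25, 26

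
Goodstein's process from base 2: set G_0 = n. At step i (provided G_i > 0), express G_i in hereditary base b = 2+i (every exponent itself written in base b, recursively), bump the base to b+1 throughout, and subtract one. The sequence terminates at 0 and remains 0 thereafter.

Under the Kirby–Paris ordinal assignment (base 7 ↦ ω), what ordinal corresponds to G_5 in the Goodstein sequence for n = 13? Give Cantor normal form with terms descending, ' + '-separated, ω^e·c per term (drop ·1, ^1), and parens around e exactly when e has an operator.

ω^(ω + 1) + ω^3·3 + ω^2·3 + ω·3

13 —HB2→ 2^(2 + 1) + 2^2 + 1 —bump→ 3^(3 + 1) + 3^3 + 1 = 109 —(−1)→ 108
108 —HB3→ 3^(3 + 1) + 3^3 —bump→ 4^(4 + 1) + 4^4 = 1280 —(−1)→ 1279
1279 —HB4→ 4^(4 + 1) + 3·4^3 + 3·4^2 + 3·4 + 3 —bump→ 5^(5 + 1) + 3·5^3 + 3·5^2 + 3·5 + 3 = 16093 —(−1)→ 16092
16092 —HB5→ 5^(5 + 1) + 3·5^3 + 3·5^2 + 3·5 + 2 —bump→ 6^(6 + 1) + 3·6^3 + 3·6^2 + 3·6 + 2 = 280712 —(−1)→ 280711
280711 —HB6→ 6^(6 + 1) + 3·6^3 + 3·6^2 + 3·6 + 1 —bump→ 7^(7 + 1) + 3·7^3 + 3·7^2 + 3·7 + 1 = 5765999 —(−1)→ 5765998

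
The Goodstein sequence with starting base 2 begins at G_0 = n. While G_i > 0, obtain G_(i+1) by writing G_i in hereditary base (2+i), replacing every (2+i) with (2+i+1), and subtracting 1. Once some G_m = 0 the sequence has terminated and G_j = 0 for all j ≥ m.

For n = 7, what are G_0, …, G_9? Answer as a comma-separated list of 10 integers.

step 0: 7 = 2^2 + 2 + 1; sub 3 for 2: 3^3 + 3 + 1; = 31; G_1 = 31−1 = 30
step 1: 30 = 3^3 + 3; sub 4 for 3: 4^4 + 4; = 260; G_2 = 260−1 = 259
step 2: 259 = 4^4 + 3; sub 5 for 4: 5^5 + 3; = 3128; G_3 = 3128−1 = 3127
step 3: 3127 = 5^5 + 2; sub 6 for 5: 6^6 + 2; = 46658; G_4 = 46658−1 = 46657
step 4: 46657 = 6^6 + 1; sub 7 for 6: 7^7 + 1; = 823544; G_5 = 823544−1 = 823543
step 5: 823543 = 7^7; sub 8 for 7: 8^8; = 16777216; G_6 = 16777216−1 = 16777215
step 6: 16777215 = 7·8^7 + 7·8^6 + 7·8^5 + 7·8^4 + 7·8^3 + 7·8^2 + 7·8 + 7; sub 9 for 8: 7·9^7 + 7·9^6 + 7·9^5 + 7·9^4 + 7·9^3 + 7·9^2 + 7·9 + 7; = 37665880; G_7 = 37665880−1 = 37665879
step 7: 37665879 = 7·9^7 + 7·9^6 + 7·9^5 + 7·9^4 + 7·9^3 + 7·9^2 + 7·9 + 6; sub 10 for 9: 7·10^7 + 7·10^6 + 7·10^5 + 7·10^4 + 7·10^3 + 7·10^2 + 7·10 + 6; = 77777776; G_8 = 77777776−1 = 77777775
step 8: 77777775 = 7·10^7 + 7·10^6 + 7·10^5 + 7·10^4 + 7·10^3 + 7·10^2 + 7·10 + 5; sub 11 for 10: 7·11^7 + 7·11^6 + 7·11^5 + 7·11^4 + 7·11^3 + 7·11^2 + 7·11 + 5; = 150051214; G_9 = 150051214−1 = 150051213

7, 30, 259, 3127, 46657, 823543, 16777215, 37665879, 77777775, 150051213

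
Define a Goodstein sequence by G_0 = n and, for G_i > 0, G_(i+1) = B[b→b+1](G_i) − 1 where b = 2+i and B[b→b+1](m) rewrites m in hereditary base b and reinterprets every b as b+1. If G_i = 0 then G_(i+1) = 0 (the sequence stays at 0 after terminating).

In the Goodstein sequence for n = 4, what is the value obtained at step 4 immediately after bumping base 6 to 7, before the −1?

110

step 0: 4 = 2^2; sub 3 for 2: 3^3; = 27; G_1 = 27−1 = 26
step 1: 26 = 2·3^2 + 2·3 + 2; sub 4 for 3: 2·4^2 + 2·4 + 2; = 42; G_2 = 42−1 = 41
step 2: 41 = 2·4^2 + 2·4 + 1; sub 5 for 4: 2·5^2 + 2·5 + 1; = 61; G_3 = 61−1 = 60
step 3: 60 = 2·5^2 + 2·5; sub 6 for 5: 2·6^2 + 2·6; = 84; G_4 = 84−1 = 83
step 4: 83 = 2·6^2 + 6 + 5; sub 7 for 6: 2·7^2 + 7 + 5; = 110; G_5 = 110−1 = 109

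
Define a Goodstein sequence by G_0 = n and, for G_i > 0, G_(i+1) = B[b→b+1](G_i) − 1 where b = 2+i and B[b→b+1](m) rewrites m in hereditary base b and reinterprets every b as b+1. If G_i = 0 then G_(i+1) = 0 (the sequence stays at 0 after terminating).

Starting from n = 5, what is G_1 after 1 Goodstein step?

27

[0] 5 ≡ 2^2 + 1 (base 2). Lift 3: 28. −1: 27.
[1] 27 ≡ 3^3 (base 3). Lift 4: 256. −1: 255.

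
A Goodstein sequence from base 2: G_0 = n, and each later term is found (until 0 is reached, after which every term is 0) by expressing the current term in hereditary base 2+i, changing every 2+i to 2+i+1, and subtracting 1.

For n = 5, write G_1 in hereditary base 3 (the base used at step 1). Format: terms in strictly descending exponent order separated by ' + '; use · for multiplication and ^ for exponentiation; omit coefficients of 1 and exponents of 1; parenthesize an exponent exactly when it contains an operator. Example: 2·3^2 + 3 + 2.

base 2: 5 = 2^2 + 1; at 3: 3^3 + 1 = 28; next = 27
base 3: 27 = 3^3; at 4: 4^4 = 256; next = 255

3^3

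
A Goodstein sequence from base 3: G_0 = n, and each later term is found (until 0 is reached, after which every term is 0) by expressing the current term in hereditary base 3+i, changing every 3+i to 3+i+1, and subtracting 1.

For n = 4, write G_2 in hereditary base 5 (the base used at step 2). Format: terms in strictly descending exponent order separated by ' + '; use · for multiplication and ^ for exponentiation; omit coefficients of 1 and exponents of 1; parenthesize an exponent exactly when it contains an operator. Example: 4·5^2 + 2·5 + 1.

base 3: 4 = 3 + 1; at 4: 4 + 1 = 5; next = 4
base 4: 4 = 4; at 5: 5 = 5; next = 4
base 5: 4 = 4; at 6: 4 = 4; next = 3

4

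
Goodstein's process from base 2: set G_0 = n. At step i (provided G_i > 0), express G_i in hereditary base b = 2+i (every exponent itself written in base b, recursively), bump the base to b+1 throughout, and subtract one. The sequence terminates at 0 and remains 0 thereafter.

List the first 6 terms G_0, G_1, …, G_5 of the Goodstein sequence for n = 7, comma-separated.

base 2: 7 = 2^2 + 2 + 1; at 3: 3^3 + 3 + 1 = 31; next = 30
base 3: 30 = 3^3 + 3; at 4: 4^4 + 4 = 260; next = 259
base 4: 259 = 4^4 + 3; at 5: 5^5 + 3 = 3128; next = 3127
base 5: 3127 = 5^5 + 2; at 6: 6^6 + 2 = 46658; next = 46657
base 6: 46657 = 6^6 + 1; at 7: 7^7 + 1 = 823544; next = 823543

7, 30, 259, 3127, 46657, 823543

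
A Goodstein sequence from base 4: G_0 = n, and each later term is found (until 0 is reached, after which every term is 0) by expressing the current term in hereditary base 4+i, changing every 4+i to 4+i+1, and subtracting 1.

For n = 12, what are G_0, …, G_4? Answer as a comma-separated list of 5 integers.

base 4: 12 = 3·4; at 5: 3·5 = 15; next = 14
base 5: 14 = 2·5 + 4; at 6: 2·6 + 4 = 16; next = 15
base 6: 15 = 2·6 + 3; at 7: 2·7 + 3 = 17; next = 16
base 7: 16 = 2·7 + 2; at 8: 2·8 + 2 = 18; next = 17

12, 14, 15, 16, 17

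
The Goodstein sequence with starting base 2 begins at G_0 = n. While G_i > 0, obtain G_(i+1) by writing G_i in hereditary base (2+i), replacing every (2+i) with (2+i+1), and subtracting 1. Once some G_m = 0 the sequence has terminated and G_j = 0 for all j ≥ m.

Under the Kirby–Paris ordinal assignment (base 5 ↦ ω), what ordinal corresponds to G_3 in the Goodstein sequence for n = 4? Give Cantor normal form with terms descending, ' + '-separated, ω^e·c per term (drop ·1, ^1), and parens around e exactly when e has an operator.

ω^2·2 + ω·2

(0) 4|_2 = 2^2 ↦ 3^3|_3 = 27 ⇒ 26
(1) 26|_3 = 2·3^2 + 2·3 + 2 ↦ 2·4^2 + 2·4 + 2|_4 = 42 ⇒ 41
(2) 41|_4 = 2·4^2 + 2·4 + 1 ↦ 2·5^2 + 2·5 + 1|_5 = 61 ⇒ 60
(3) 60|_5 = 2·5^2 + 2·5 ↦ 2·6^2 + 2·6|_6 = 84 ⇒ 83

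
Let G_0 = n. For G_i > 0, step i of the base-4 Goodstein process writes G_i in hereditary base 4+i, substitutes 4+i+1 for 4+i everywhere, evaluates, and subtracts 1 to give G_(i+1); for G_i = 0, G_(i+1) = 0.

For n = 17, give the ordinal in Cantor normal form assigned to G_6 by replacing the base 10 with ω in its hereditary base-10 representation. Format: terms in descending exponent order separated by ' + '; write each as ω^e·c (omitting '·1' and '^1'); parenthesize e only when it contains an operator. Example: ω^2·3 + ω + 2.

[0] 17 ≡ 4^2 + 1 (base 4). Lift 5: 26. −1: 25.
[1] 25 ≡ 5^2 (base 5). Lift 6: 36. −1: 35.
[2] 35 ≡ 5·6 + 5 (base 6). Lift 7: 40. −1: 39.
[3] 39 ≡ 5·7 + 4 (base 7). Lift 8: 44. −1: 43.
[4] 43 ≡ 5·8 + 3 (base 8). Lift 9: 48. −1: 47.
[5] 47 ≡ 5·9 + 2 (base 9). Lift 10: 52. −1: 51.

ω·5 + 1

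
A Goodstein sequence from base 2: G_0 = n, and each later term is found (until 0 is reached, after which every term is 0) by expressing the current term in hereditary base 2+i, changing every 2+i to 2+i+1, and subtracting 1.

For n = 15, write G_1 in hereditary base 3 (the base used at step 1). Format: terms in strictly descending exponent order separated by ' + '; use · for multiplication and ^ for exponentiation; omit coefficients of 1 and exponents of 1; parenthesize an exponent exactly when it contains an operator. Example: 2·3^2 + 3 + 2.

[0] 15 ≡ 2^(2 + 1) + 2^2 + 2 + 1 (base 2). Lift 3: 112. −1: 111.
[1] 111 ≡ 3^(3 + 1) + 3^3 + 3 (base 3). Lift 4: 1284. −1: 1283.

3^(3 + 1) + 3^3 + 3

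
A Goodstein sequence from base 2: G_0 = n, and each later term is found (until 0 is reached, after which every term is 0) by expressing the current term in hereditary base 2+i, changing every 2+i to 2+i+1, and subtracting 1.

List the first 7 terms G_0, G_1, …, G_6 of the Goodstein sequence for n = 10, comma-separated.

(0) 10|_2 = 2^(2 + 1) + 2 ↦ 3^(3 + 1) + 3|_3 = 84 ⇒ 83
(1) 83|_3 = 3^(3 + 1) + 2 ↦ 4^(4 + 1) + 2|_4 = 1026 ⇒ 1025
(2) 1025|_4 = 4^(4 + 1) + 1 ↦ 5^(5 + 1) + 1|_5 = 15626 ⇒ 15625
(3) 15625|_5 = 5^(5 + 1) ↦ 6^(6 + 1)|_6 = 279936 ⇒ 279935
(4) 279935|_6 = 5·6^6 + 5·6^5 + 5·6^4 + 5·6^3 + 5·6^2 + 5·6 + 5 ↦ 5·7^7 + 5·7^5 + 5·7^4 + 5·7^3 + 5·7^2 + 5·7 + 5|_7 = 4215755 ⇒ 4215754
(5) 4215754|_7 = 5·7^7 + 5·7^5 + 5·7^4 + 5·7^3 + 5·7^2 + 5·7 + 4 ↦ 5·8^8 + 5·8^5 + 5·8^4 + 5·8^3 + 5·8^2 + 5·8 + 4|_8 = 84073324 ⇒ 84073323

10, 83, 1025, 15625, 279935, 4215754, 84073323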